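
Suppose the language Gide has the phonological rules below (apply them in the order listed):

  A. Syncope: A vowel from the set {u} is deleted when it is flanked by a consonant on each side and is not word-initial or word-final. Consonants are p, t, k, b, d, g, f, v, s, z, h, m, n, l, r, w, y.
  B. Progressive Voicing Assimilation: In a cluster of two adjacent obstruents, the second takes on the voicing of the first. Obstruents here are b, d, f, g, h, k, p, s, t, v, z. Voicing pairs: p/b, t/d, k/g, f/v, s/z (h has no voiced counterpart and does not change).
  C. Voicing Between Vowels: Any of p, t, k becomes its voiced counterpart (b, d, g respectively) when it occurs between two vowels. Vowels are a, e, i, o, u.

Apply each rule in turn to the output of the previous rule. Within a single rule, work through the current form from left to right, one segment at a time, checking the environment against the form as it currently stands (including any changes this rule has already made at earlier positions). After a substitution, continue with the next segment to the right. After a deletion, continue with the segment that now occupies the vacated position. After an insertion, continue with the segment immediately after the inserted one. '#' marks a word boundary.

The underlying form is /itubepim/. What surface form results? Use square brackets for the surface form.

A Syncope: [itubepim] → [itbepim]
B Progressive Voicing Assimilation: [itbepim] → [itpepim]
C Voicing Between Vowels: [itpepim] → [itpebim]

[itpebim]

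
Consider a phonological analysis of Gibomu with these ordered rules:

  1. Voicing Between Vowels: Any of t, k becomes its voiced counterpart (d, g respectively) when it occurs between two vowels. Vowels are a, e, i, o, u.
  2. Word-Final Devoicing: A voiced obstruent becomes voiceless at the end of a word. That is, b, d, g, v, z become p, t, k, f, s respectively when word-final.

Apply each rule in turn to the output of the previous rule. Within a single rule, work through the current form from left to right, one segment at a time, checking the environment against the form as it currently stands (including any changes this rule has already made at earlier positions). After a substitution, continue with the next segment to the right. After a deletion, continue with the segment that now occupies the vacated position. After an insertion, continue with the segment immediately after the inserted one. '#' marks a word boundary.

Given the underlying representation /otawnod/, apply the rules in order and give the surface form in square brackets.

1 Voicing Between Vowels: [otawnod] → [odawnod]
2 Word-Final Devoicing: [odawnod] → [odawnot]

[odawnot]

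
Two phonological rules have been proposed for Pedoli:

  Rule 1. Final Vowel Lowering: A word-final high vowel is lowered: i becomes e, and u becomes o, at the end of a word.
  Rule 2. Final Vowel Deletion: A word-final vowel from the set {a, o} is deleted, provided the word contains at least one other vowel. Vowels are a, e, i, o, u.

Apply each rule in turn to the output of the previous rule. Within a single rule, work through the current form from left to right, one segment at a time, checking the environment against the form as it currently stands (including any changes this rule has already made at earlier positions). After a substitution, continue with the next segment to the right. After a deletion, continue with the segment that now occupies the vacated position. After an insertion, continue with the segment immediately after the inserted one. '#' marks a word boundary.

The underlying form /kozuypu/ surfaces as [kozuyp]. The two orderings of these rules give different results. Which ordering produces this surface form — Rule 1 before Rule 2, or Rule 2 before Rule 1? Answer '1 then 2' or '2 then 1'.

1 then 2

Order 1 then 2:
  1 Final Vowel Lowering: [kozuypu] → [kozuypo]
  2 Final Vowel Deletion: [kozuypo] → [kozuyp]
  result: [kozuyp]
Order 2 then 1:
  2 Final Vowel Deletion: no change — [kozuypu]
  1 Final Vowel Lowering: [kozuypu] → [kozuypo]
  result: [kozuypo]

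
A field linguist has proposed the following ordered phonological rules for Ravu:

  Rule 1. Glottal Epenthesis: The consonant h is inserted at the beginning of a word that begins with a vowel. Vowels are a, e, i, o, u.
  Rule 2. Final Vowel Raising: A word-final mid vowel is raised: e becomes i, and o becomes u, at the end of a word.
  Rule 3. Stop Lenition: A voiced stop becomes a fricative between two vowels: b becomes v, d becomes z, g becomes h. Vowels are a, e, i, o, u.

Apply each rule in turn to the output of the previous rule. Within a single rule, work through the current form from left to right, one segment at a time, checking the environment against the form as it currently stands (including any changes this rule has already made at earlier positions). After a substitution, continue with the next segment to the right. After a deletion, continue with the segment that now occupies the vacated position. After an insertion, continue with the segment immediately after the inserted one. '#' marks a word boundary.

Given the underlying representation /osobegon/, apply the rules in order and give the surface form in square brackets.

[hosovehon]

Rule 1 Glottal Epenthesis: [osobegon] → [hosobegon]
Rule 2 Final Vowel Raising: no change — [hosobegon]
Rule 3 Stop Lenition: [hosobegon] → [hosovehon]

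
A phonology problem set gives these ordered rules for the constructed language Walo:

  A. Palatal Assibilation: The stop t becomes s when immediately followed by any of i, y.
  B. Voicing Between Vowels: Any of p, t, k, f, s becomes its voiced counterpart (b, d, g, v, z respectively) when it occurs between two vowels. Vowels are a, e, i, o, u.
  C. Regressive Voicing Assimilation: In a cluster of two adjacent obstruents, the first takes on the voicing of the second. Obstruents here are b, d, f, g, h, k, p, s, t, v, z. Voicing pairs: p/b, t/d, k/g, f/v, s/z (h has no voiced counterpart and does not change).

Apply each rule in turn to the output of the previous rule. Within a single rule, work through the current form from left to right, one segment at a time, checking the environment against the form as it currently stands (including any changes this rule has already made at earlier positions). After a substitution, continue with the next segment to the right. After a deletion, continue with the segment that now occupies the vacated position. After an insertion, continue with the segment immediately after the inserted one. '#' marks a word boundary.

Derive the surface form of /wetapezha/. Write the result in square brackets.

A Palatal Assibilation: no change — [wetapezha]
B Voicing Between Vowels: [wetapezha] → [wedabezha]
C Regressive Voicing Assimilation: [wedabezha] → [wedabesha]

[wedabesha]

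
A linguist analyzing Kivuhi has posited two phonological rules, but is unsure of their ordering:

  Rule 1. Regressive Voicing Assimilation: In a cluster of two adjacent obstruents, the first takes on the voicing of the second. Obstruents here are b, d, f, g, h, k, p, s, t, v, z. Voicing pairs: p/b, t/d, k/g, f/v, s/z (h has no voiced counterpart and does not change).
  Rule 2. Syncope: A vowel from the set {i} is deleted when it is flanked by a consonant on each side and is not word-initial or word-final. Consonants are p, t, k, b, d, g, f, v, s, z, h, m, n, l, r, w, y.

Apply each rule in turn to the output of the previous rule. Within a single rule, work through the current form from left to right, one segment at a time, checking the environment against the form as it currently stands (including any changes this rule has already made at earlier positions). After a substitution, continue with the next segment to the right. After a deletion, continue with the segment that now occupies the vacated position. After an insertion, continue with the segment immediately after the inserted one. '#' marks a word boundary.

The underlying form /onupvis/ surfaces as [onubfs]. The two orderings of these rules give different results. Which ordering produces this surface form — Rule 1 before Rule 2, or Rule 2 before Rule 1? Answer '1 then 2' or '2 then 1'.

2 then 1

Order 1 then 2:
  1 Regressive Voicing Assimilation: [onupvis] → [onubvis]
  2 Syncope: [onubvis] → [onubvs]
  result: [onubvs]
Order 2 then 1:
  2 Syncope: [onupvis] → [onupvs]
  1 Regressive Voicing Assimilation: [onupvs] → [onubfs]
  result: [onubfs]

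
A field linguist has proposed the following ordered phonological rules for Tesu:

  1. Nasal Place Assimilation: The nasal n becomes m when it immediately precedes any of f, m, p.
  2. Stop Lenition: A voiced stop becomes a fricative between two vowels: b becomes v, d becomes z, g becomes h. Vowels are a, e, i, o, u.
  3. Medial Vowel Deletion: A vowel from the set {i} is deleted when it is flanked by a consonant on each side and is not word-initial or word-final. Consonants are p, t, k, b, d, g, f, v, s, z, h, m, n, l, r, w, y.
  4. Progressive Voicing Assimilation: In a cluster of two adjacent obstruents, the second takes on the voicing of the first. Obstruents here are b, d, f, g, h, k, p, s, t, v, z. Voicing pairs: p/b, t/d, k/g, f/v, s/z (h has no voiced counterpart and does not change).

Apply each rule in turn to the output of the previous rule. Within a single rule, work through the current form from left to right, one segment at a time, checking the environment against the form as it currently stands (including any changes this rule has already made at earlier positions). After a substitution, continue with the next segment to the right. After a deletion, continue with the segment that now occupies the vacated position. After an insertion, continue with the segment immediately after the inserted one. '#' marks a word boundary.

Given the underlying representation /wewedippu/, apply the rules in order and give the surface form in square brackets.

1 Nasal Place Assimilation: no change — [wewedippu]
2 Stop Lenition: [wewedippu] → [wewezippu]
3 Medial Vowel Deletion: [wewezippu] → [wewezppu]
4 Progressive Voicing Assimilation: [wewezppu] → [wewezbbu]

[wewezbbu]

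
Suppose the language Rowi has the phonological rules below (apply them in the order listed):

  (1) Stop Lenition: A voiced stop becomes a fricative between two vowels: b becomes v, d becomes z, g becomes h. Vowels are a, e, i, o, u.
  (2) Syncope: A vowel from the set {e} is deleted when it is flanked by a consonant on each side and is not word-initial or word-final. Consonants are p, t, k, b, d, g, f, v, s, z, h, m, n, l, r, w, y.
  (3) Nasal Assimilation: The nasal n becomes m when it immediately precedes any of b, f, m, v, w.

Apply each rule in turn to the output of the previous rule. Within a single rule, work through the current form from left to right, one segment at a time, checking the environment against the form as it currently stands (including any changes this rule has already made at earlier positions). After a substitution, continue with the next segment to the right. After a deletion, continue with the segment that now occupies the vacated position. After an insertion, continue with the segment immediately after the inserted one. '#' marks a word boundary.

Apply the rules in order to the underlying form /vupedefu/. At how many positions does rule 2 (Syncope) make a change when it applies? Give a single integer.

2

(1) Stop Lenition: [vupedefu] → [vupezefu]
(2) Syncope: [vupezefu] → [vupzfu]
(3) Nasal Assimilation: no change — [vupzfu]
Rule 2 changed 2 position(s).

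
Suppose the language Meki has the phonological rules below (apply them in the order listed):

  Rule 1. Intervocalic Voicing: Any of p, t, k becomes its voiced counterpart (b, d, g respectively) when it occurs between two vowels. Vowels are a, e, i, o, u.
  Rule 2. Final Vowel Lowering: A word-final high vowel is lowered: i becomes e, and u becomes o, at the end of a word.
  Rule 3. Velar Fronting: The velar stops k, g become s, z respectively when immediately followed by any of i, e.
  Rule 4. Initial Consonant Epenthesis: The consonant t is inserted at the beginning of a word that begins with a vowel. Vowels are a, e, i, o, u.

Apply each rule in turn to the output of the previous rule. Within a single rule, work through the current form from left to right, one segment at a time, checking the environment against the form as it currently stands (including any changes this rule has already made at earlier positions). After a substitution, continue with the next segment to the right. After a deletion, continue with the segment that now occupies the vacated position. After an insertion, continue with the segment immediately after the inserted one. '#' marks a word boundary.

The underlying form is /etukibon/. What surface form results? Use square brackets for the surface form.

[teduzibon]

Rule 1 Intervocalic Voicing: [etukibon] → [edugibon]
Rule 2 Final Vowel Lowering: no change — [edugibon]
Rule 3 Velar Fronting: [edugibon] → [eduzibon]
Rule 4 Initial Consonant Epenthesis: [eduzibon] → [teduzibon]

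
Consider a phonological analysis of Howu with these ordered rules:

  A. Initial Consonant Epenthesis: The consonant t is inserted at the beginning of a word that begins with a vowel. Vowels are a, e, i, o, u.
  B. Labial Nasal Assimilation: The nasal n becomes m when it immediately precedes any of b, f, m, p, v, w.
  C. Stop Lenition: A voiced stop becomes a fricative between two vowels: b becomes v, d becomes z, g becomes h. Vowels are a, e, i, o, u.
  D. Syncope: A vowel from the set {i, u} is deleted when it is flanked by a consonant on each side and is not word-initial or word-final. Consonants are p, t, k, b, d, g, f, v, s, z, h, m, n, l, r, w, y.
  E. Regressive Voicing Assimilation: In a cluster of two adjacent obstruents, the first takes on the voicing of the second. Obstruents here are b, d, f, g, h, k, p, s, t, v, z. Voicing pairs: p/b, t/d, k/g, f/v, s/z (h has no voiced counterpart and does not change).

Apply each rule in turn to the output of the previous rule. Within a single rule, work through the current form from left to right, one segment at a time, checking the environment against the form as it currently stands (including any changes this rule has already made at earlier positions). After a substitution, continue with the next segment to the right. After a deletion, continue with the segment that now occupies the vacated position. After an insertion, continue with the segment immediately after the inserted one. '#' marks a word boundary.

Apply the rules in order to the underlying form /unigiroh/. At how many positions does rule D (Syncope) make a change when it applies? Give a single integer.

3

A Initial Consonant Epenthesis: [unigiroh] → [tunigiroh]
B Labial Nasal Assimilation: no change — [tunigiroh]
C Stop Lenition: [tunigiroh] → [tunihiroh]
D Syncope: [tunihiroh] → [tnhroh]
E Regressive Voicing Assimilation: no change — [tnhroh]
Rule D changed 3 position(s).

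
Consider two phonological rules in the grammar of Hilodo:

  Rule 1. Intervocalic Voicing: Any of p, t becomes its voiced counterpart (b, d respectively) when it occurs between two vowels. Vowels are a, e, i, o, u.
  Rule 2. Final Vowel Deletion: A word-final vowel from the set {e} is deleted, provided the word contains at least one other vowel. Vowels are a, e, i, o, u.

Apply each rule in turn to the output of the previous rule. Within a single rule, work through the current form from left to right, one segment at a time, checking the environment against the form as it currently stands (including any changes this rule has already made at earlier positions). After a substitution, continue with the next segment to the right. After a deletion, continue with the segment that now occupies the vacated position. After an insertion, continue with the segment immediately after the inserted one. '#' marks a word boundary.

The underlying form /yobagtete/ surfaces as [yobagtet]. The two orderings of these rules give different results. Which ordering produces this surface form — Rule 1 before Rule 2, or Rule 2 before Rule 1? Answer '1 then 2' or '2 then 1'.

2 then 1

Order 1 then 2:
  1 Intervocalic Voicing: [yobagtete] → [yobagtede]
  2 Final Vowel Deletion: [yobagtede] → [yobagted]
  result: [yobagted]
Order 2 then 1:
  2 Final Vowel Deletion: [yobagtete] → [yobagtet]
  1 Intervocalic Voicing: no change — [yobagtet]
  result: [yobagtet]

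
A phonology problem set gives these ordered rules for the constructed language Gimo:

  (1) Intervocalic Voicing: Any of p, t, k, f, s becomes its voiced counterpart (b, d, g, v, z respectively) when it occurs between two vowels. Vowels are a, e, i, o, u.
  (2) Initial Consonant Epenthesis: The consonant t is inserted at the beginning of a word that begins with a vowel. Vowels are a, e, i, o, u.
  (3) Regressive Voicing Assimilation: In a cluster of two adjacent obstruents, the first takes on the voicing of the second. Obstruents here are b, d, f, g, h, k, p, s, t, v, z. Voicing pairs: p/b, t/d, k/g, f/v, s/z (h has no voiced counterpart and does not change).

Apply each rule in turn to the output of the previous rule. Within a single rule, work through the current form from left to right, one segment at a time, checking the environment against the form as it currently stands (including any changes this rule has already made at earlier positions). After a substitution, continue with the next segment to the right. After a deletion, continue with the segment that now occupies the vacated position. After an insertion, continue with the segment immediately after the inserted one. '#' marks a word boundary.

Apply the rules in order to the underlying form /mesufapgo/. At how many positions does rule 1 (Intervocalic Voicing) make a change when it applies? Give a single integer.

(1) Intervocalic Voicing: [mesufapgo] → [mezuvapgo]
(2) Initial Consonant Epenthesis: no change — [mezuvapgo]
(3) Regressive Voicing Assimilation: [mezuvapgo] → [mezuvabgo]
Rule 1 changed 2 position(s).

2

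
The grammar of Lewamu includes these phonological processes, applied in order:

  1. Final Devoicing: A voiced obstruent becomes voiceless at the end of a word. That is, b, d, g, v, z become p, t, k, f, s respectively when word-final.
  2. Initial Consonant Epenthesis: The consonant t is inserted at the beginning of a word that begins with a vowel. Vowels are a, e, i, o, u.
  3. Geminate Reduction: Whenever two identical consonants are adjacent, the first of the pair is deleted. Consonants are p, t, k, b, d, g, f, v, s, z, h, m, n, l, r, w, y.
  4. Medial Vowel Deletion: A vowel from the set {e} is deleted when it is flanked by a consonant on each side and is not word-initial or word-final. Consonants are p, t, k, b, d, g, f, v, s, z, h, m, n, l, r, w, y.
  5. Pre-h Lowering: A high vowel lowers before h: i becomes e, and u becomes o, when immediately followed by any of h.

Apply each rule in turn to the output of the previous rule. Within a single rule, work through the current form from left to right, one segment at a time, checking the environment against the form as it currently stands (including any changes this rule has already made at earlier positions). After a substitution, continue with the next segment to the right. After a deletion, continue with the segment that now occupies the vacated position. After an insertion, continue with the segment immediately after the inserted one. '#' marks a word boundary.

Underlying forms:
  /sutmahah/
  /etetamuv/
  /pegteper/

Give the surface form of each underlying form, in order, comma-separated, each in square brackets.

[sutmahah], [tttamuf], [pgtpr]

/sutmahah/:
  1 Final Devoicing: no change — [sutmahah]
  2 Initial Consonant Epenthesis: no change — [sutmahah]
  3 Geminate Reduction: no change — [sutmahah]
  4 Medial Vowel Deletion: no change — [sutmahah]
  5 Pre-h Lowering: no change — [sutmahah]
/etetamuv/:
  1 Final Devoicing: [etetamuv] → [etetamuf]
  2 Initial Consonant Epenthesis: [etetamuf] → [tetetamuf]
  3 Geminate Reduction: no change — [tetetamuf]
  4 Medial Vowel Deletion: [tetetamuf] → [tttamuf]
  5 Pre-h Lowering: no change — [tttamuf]
/pegteper/:
  1 Final Devoicing: no change — [pegteper]
  2 Initial Consonant Epenthesis: no change — [pegteper]
  3 Geminate Reduction: no change — [pegteper]
  4 Medial Vowel Deletion: [pegteper] → [pgtpr]
  5 Pre-h Lowering: no change — [pgtpr]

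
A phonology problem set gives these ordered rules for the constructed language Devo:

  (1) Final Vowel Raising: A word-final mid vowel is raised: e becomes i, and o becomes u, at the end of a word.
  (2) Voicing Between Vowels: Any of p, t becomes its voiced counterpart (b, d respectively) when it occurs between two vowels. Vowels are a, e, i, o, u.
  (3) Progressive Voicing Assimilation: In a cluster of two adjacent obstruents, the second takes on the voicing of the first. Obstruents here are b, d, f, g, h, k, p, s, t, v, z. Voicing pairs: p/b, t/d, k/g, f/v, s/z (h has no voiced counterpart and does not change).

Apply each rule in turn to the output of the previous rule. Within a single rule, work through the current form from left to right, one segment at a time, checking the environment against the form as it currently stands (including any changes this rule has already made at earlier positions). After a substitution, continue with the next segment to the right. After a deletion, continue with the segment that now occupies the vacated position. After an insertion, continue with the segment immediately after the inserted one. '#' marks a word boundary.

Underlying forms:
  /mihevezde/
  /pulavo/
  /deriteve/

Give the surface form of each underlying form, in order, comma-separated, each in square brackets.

/mihevezde/:
  (1) Final Vowel Raising: [mihevezde] → [mihevezdi]
  (2) Voicing Between Vowels: no change — [mihevezdi]
  (3) Progressive Voicing Assimilation: no change — [mihevezdi]
/pulavo/:
  (1) Final Vowel Raising: [pulavo] → [pulavu]
  (2) Voicing Between Vowels: no change — [pulavu]
  (3) Progressive Voicing Assimilation: no change — [pulavu]
/deriteve/:
  (1) Final Vowel Raising: [deriteve] → [deritevi]
  (2) Voicing Between Vowels: [deritevi] → [deridevi]
  (3) Progressive Voicing Assimilation: no change — [deridevi]

[mihevezdi], [pulavu], [deridevi]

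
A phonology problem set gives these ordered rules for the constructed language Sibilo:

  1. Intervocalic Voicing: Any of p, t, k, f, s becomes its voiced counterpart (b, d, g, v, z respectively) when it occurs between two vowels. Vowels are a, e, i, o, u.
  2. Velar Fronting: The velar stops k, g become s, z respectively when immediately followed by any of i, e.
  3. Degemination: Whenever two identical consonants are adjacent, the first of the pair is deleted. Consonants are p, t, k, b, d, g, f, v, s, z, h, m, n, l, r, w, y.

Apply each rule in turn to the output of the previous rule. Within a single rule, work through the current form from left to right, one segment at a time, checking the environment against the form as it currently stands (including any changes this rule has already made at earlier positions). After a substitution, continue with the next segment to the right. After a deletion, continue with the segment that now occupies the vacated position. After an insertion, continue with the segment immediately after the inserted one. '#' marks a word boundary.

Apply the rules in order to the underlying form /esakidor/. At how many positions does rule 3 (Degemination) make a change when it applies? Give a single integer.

0

1 Intervocalic Voicing: [esakidor] → [ezagidor]
2 Velar Fronting: [ezagidor] → [ezazidor]
3 Degemination: no change — [ezazidor]
Rule 3 changed 0 position(s).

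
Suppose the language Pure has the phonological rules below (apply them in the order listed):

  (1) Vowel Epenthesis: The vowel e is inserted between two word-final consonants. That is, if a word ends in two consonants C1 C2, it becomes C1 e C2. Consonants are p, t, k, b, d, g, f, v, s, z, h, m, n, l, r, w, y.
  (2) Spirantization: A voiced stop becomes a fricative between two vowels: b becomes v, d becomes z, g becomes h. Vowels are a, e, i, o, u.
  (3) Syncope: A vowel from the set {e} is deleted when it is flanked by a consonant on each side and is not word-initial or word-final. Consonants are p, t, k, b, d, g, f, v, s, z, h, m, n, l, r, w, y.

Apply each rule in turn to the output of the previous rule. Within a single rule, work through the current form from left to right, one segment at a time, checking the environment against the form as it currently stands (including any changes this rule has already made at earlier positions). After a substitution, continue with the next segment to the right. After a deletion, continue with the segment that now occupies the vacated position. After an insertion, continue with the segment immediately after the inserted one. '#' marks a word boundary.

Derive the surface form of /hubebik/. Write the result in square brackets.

(1) Vowel Epenthesis: no change — [hubebik]
(2) Spirantization: [hubebik] → [huvevik]
(3) Syncope: [huvevik] → [huvvik]

[huvvik]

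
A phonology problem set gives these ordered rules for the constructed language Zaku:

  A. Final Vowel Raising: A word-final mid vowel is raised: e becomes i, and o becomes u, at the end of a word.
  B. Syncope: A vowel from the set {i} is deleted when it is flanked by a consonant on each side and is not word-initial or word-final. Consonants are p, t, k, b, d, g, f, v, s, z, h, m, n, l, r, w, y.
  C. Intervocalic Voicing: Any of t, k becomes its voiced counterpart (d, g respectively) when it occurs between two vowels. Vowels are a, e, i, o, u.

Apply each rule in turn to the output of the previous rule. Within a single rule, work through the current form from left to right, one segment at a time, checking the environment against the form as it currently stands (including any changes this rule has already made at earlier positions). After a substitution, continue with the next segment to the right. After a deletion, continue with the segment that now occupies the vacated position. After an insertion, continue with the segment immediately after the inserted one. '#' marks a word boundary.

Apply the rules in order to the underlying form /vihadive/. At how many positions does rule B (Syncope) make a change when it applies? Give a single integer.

2

A Final Vowel Raising: [vihadive] → [vihadivi]
B Syncope: [vihadivi] → [vhadvi]
C Intervocalic Voicing: no change — [vhadvi]
Rule B changed 2 position(s).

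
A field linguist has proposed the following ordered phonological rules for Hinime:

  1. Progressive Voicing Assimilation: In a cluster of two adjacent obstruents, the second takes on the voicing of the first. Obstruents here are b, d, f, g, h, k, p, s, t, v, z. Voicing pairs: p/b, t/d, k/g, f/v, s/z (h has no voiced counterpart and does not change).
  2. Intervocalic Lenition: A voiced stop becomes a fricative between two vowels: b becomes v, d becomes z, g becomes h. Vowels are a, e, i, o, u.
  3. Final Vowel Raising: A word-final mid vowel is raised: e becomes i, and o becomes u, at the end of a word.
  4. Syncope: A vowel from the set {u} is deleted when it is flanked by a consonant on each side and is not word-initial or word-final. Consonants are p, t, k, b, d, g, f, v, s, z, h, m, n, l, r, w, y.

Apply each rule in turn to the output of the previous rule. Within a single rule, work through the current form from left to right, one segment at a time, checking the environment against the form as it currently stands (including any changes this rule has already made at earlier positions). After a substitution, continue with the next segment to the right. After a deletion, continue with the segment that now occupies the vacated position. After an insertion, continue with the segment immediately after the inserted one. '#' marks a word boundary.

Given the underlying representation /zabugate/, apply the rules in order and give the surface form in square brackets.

[zavhati]

1 Progressive Voicing Assimilation: no change — [zabugate]
2 Intervocalic Lenition: [zabugate] → [zavuhate]
3 Final Vowel Raising: [zavuhate] → [zavuhati]
4 Syncope: [zavuhati] → [zavhati]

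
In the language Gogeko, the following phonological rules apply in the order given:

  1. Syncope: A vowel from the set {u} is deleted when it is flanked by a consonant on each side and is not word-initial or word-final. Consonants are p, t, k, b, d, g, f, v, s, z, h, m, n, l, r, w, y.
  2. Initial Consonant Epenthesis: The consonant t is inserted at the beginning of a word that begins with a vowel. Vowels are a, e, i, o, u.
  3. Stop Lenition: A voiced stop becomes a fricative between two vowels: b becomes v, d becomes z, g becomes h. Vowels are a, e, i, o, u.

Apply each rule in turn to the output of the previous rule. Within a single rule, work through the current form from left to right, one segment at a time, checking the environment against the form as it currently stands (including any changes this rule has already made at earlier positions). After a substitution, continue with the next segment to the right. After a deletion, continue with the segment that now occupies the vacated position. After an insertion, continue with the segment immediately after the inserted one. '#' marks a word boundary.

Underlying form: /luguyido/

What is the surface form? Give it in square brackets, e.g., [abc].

1 Syncope: [luguyido] → [lgyido]
2 Initial Consonant Epenthesis: no change — [lgyido]
3 Stop Lenition: [lgyido] → [lgyizo]

[lgyizo]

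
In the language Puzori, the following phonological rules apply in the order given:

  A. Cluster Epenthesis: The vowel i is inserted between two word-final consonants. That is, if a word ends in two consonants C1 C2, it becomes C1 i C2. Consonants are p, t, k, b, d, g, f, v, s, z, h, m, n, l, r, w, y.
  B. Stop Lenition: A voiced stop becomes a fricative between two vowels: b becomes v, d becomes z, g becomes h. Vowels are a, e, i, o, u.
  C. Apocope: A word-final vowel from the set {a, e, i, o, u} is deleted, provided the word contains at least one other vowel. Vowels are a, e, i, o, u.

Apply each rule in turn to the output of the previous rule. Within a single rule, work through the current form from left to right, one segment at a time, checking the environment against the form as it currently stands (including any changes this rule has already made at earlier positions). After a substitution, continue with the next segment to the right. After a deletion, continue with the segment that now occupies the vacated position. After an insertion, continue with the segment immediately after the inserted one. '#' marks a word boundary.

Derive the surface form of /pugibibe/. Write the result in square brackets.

[puhiviv]

A Cluster Epenthesis: no change — [pugibibe]
B Stop Lenition: [pugibibe] → [puhivive]
C Apocope: [puhivive] → [puhiviv]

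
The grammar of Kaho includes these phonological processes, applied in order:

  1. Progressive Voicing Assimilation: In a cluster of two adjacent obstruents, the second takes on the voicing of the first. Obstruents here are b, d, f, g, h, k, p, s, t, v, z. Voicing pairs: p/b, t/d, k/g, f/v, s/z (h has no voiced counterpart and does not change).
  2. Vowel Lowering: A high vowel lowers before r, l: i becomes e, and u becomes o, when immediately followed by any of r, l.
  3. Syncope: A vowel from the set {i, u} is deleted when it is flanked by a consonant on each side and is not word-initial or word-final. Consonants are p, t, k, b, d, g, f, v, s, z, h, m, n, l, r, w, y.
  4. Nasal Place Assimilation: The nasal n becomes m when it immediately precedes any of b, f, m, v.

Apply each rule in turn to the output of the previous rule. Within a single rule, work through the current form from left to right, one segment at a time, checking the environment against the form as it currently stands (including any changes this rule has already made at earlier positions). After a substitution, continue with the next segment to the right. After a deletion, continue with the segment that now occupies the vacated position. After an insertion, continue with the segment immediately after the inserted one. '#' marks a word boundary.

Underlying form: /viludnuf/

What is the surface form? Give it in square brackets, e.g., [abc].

[veldmf]

1 Progressive Voicing Assimilation: no change — [viludnuf]
2 Vowel Lowering: [viludnuf] → [veludnuf]
3 Syncope: [veludnuf] → [veldnf]
4 Nasal Place Assimilation: [veldnf] → [veldmf]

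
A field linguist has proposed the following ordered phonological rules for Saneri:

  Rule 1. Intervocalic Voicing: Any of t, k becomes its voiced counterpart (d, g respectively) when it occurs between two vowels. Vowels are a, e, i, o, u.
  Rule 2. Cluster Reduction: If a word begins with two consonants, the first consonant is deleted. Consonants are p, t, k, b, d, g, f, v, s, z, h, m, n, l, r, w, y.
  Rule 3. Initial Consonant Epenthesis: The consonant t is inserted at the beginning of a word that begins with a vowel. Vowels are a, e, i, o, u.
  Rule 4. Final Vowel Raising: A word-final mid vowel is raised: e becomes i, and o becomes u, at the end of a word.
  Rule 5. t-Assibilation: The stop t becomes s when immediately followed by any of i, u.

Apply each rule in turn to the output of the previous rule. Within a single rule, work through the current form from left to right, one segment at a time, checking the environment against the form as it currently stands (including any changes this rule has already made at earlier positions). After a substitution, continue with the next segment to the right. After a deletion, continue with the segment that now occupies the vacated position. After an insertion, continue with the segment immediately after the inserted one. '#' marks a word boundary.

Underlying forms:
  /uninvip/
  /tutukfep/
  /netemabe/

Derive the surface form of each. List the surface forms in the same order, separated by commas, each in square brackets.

/uninvip/:
  Rule 1 Intervocalic Voicing: no change — [uninvip]
  Rule 2 Cluster Reduction: no change — [uninvip]
  Rule 3 Initial Consonant Epenthesis: [uninvip] → [tuninvip]
  Rule 4 Final Vowel Raising: no change — [tuninvip]
  Rule 5 t-Assibilation: [tuninvip] → [suninvip]
/tutukfep/:
  Rule 1 Intervocalic Voicing: [tutukfep] → [tudukfep]
  Rule 2 Cluster Reduction: no change — [tudukfep]
  Rule 3 Initial Consonant Epenthesis: no change — [tudukfep]
  Rule 4 Final Vowel Raising: no change — [tudukfep]
  Rule 5 t-Assibilation: [tudukfep] → [sudukfep]
/netemabe/:
  Rule 1 Intervocalic Voicing: [netemabe] → [nedemabe]
  Rule 2 Cluster Reduction: no change — [nedemabe]
  Rule 3 Initial Consonant Epenthesis: no change — [nedemabe]
  Rule 4 Final Vowel Raising: [nedemabe] → [nedemabi]
  Rule 5 t-Assibilation: no change — [nedemabi]

[suninvip], [sudukfep], [nedemabi]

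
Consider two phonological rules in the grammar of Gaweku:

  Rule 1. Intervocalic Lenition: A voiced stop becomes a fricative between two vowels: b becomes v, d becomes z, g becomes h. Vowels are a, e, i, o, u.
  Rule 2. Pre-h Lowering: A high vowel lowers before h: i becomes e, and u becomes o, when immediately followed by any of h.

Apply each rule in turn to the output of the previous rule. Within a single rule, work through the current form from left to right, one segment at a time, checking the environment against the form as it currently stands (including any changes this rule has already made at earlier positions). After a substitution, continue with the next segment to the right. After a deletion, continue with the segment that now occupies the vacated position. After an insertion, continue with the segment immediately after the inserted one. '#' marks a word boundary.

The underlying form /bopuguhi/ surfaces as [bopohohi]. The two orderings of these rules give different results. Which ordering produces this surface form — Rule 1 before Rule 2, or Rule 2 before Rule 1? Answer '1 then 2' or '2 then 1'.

Order 1 then 2:
  1 Intervocalic Lenition: [bopuguhi] → [bopuhuhi]
  2 Pre-h Lowering: [bopuhuhi] → [bopohohi]
  result: [bopohohi]
Order 2 then 1:
  2 Pre-h Lowering: [bopuguhi] → [bopugohi]
  1 Intervocalic Lenition: [bopugohi] → [bopuhohi]
  result: [bopuhohi]

1 then 2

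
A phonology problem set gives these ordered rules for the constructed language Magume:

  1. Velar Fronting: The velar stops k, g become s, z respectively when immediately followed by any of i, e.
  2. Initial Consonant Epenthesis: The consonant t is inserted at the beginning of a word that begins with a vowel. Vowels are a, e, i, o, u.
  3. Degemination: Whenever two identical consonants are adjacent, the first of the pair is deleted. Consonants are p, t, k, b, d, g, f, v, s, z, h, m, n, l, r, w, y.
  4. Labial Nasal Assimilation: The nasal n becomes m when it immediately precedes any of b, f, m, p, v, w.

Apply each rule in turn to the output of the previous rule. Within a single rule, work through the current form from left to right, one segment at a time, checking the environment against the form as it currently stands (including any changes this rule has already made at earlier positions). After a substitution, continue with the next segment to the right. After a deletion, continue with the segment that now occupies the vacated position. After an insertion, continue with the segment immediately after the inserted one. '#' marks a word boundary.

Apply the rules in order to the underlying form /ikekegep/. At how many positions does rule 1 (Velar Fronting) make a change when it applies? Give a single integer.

3

1 Velar Fronting: [ikekegep] → [isesezep]
2 Initial Consonant Epenthesis: [isesezep] → [tisesezep]
3 Degemination: no change — [tisesezep]
4 Labial Nasal Assimilation: no change — [tisesezep]
Rule 1 changed 3 position(s).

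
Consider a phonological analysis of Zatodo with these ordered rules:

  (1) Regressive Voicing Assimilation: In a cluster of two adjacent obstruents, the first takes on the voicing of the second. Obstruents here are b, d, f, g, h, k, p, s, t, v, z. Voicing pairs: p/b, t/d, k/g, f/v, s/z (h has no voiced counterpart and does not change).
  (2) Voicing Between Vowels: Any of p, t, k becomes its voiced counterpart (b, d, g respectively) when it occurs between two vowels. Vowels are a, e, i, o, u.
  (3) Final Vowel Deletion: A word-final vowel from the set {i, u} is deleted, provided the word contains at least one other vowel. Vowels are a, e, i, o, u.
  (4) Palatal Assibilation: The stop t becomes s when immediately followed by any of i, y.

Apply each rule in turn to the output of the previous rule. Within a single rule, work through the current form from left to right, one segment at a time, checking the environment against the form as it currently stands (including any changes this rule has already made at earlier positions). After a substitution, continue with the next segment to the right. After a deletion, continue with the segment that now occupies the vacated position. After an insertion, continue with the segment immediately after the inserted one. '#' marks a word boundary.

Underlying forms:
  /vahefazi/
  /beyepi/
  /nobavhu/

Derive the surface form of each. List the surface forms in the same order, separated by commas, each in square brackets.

[vahefaz], [beyeb], [nobafh]

/vahefazi/:
  (1) Regressive Voicing Assimilation: no change — [vahefazi]
  (2) Voicing Between Vowels: no change — [vahefazi]
  (3) Final Vowel Deletion: [vahefazi] → [vahefaz]
  (4) Palatal Assibilation: no change — [vahefaz]
/beyepi/:
  (1) Regressive Voicing Assimilation: no change — [beyepi]
  (2) Voicing Between Vowels: [beyepi] → [beyebi]
  (3) Final Vowel Deletion: [beyebi] → [beyeb]
  (4) Palatal Assibilation: no change — [beyeb]
/nobavhu/:
  (1) Regressive Voicing Assimilation: [nobavhu] → [nobafhu]
  (2) Voicing Between Vowels: no change — [nobafhu]
  (3) Final Vowel Deletion: [nobafhu] → [nobafh]
  (4) Palatal Assibilation: no change — [nobafh]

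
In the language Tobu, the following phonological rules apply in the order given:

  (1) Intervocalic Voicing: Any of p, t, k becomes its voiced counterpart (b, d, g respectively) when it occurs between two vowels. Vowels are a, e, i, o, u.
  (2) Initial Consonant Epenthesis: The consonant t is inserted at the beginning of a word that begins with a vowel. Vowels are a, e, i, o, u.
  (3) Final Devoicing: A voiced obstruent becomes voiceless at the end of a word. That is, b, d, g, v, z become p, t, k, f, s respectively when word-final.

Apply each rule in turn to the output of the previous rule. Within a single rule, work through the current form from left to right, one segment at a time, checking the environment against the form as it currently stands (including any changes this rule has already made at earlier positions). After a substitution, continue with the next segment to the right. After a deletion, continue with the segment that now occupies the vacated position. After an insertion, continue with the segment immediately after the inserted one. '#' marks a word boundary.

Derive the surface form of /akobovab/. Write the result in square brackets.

[tagobovap]

(1) Intervocalic Voicing: [akobovab] → [agobovab]
(2) Initial Consonant Epenthesis: [agobovab] → [tagobovab]
(3) Final Devoicing: [tagobovab] → [tagobovap]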